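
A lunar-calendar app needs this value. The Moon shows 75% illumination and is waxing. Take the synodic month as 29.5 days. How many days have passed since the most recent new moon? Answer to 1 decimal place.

9.8 days

Invert f = (1 − cos θ)/2 to get cos θ = 1 − 2(0.75) = -0.500, hence θ₀ = arccos -0.500 = 120.0°.
The Moon is waxing (0°–180°), so θ = 120.0° directly.
At 360°/29.5 d per day, 120.0° corresponds to 9.83 days.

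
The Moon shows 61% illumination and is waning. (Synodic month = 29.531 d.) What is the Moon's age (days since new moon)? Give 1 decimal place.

cos θ = 1 − 2f = -0.220, giving a principal value of 102.7°.
Waning ⇒ past full, so θ = 360° − 102.7° = 257.3°.
Age = 29.531 × 257.3°/360° ≈ 21.11 days.

21.1 days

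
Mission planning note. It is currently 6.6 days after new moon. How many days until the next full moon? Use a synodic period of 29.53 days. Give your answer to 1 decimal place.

Full moon occurs at elongation 180°, i.e. at age 29.53 × 180/360 = 14.765 d.
So 8.165 days remain (14.765 − 6.6).

8.2 days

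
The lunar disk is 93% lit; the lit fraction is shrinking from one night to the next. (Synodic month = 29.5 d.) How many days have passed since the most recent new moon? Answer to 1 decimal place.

17.3 days

From f = (1 − cos θ)/2: cos θ = 1 − 2×0.93 = -0.860; arccos → 149.3°.
Since the Moon is past full (waning), take the reflex angle: θ = 360° − 149.3° = 210.7°.
Age = 29.5 × 210.7°/360° ≈ 17.26 days.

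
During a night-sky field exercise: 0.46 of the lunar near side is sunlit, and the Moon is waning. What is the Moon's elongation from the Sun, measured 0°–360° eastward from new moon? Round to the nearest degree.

Invert f = (1 − cos θ)/2 to get cos θ = 1 − 2(0.46) = 0.080, hence θ₀ = arccos 0.080 = 85.4°.
Waning ⇒ past full, so θ = 360° − 85.4° = 274.6°.

275°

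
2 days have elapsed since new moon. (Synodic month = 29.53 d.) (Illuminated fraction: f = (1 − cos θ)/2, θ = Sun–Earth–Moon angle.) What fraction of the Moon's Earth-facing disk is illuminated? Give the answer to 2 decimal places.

Phase angle: θ = 360°·(2 d)/(29.53 d) = 24.4°.
With cos θ = 0.911, the lit fraction is (1 − 0.911)/2 ≈ 0.045.

0.04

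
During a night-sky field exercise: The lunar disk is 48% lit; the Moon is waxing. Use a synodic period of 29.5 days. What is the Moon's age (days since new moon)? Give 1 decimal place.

7.2 days

From f = (1 − cos θ)/2: cos θ = 1 − 2×0.48 = 0.040; arccos → 87.7°.
The Moon is waxing (0°–180°), so θ = 87.7° directly.
At 360°/29.5 d per day, 87.7° corresponds to 7.19 days.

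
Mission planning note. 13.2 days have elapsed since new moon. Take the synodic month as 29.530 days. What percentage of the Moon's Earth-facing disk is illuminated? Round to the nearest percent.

Elongation θ = 360° × 13.2/29.530 ≈ 160.9°.
Illuminated fraction = (1 − cos 160.9°)/2 = (1 − (-0.945))/2 ≈ 0.973, so 97%.

97%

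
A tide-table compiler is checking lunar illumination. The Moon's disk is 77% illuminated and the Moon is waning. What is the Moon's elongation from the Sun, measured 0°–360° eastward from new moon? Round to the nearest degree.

237°

From f = (1 − cos θ)/2: cos θ = 1 − 2×0.77 = -0.540; arccos → 122.7°.
Waning ⇒ past full, so θ = 360° − 122.7° = 237.3°.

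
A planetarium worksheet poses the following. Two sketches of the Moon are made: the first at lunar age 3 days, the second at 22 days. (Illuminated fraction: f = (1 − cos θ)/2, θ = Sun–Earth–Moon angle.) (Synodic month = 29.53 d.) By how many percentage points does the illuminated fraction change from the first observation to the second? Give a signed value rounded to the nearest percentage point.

θ₁ = 360° × 3/29.53 = 36.6°, f₁ = (1 − cos θ₁)/2 = 0.098.
θ₂ = 360° × 22/29.53 = 268.2°, f₂ = (1 − cos θ₂)/2 = 0.516.
Change = f₂ − f₁ = +0.417 → +42 percentage points.

+42 pp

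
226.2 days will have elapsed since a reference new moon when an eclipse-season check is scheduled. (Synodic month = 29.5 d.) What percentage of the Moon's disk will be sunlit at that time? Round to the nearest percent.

226.2 d spans 7 complete synodic months (7 × 29.5 = 206.50 d) plus 19.70 d.
The Moon has covered 19.70/29.5 of its cycle, so θ ≈ 360° × 19.70/29.5 = 240.4°.
With cos θ = (-0.494), the lit fraction is (1 − (-0.494))/2 ≈ 0.747, so 75%.

75%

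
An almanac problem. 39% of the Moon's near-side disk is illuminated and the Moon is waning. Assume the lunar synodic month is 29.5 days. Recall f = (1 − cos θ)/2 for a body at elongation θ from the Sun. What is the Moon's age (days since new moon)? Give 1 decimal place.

23.2 days

cos θ = 1 − 2f = 0.220, giving a principal value of 77.3°.
Waning ⇒ past full, so θ = 360° − 77.3° = 282.7°.
At 360°/29.5 d per day, 282.7° corresponds to 23.17 days.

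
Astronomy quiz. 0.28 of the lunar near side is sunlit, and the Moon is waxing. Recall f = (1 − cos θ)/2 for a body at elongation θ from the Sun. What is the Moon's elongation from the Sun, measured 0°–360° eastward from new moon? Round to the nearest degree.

64°

From f = (1 − cos θ)/2: cos θ = 1 − 2×0.28 = 0.440; arccos → 63.9°.
Waxing ⇒ before full, so θ = 63.9°.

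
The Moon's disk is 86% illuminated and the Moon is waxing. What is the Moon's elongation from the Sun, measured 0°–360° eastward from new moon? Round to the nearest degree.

Invert f = (1 − cos θ)/2 to get cos θ = 1 − 2(0.86) = -0.720, hence θ₀ = arccos -0.720 = 136.1°.
The Moon is waxing (0°–180°), so θ = 136.1° directly.

136°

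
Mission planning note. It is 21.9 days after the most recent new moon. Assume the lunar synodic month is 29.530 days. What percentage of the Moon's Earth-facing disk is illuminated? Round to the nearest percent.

53%

The Moon has covered 21.9/29.530 of its cycle, so θ ≈ 360° × 21.9/29.530 = 267.0°.
Illuminated fraction = (1 − cos 267.0°)/2 = (1 − (-0.053))/2 ≈ 0.526, so 53%.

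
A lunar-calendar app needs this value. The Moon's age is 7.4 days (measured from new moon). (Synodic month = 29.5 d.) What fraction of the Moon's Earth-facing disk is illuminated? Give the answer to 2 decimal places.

Elongation θ = 360° × 7.4/29.5 ≈ 90.3°.
With cos θ = (-0.005), the lit fraction is (1 − (-0.005))/2 ≈ 0.503.

0.50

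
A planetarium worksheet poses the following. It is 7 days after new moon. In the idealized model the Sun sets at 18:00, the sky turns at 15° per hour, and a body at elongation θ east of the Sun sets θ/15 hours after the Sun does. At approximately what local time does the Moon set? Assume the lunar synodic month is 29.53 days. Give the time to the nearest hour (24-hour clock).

00:00

Elongation θ = 360° × 7/29.53 ≈ 85.3°.
At 15° of sky rotation per hour, 85.3° corresponds to a 5.69 h lag.
18:00 + 5.69 h ≈ 23:41 → 00:00 to the nearest hour.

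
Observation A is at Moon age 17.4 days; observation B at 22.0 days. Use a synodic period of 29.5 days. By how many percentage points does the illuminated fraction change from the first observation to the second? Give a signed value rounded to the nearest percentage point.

θ₁ = 360° × 17.4/29.5 = 212.3°, f₁ = (1 − cos θ₁)/2 = 0.922.
θ₂ = 360° × 22.0/29.5 = 268.5°, f₂ = (1 − cos θ₂)/2 = 0.513.
Change = f₂ − f₁ = -0.409 → -41 percentage points.

-41 pp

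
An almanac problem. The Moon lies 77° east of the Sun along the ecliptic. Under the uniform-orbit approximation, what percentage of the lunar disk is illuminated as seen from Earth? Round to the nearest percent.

Half-versine of 77°: (1 − 0.225)/2 = 0.388, i.e. 39%.

39%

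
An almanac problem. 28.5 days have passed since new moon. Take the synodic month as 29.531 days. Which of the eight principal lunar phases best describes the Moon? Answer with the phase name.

new moon

θ ≈ 360° × 28.5/29.531 = 347°, which falls in the new moon sector.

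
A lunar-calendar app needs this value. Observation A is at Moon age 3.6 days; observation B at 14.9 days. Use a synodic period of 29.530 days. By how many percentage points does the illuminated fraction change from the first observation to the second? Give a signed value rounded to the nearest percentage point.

+86 pp

θ₁ = 360° × 3.6/29.530 = 43.9°, f₁ = (1 − cos θ₁)/2 = 0.140.
θ₂ = 360° × 14.9/29.530 = 181.6°, f₂ = (1 − cos θ₂)/2 = 1.000.
Change = f₂ − f₁ = +0.860 → +86 percentage points.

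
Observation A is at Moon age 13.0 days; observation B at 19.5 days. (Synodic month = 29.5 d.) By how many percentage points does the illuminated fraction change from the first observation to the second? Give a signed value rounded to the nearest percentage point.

-20 pp

First observation: θ = 360°·13.0/29.5 = 158.6°, so f = 0.966.
Second observation: θ = 238.0°, f = 0.765.
Δf = 0.765 − 0.966 = -0.200, i.e. -20 pp.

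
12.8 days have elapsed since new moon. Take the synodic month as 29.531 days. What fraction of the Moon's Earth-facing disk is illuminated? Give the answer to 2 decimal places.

0.96

Elongation θ = 360° × 12.8/29.531 ≈ 156.0°.
With cos θ = (-0.914), the lit fraction is (1 − (-0.914))/2 ≈ 0.957.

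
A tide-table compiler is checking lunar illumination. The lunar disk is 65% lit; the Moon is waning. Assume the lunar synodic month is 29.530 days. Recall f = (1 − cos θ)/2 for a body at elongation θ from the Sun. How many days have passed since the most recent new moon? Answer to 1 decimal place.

cos θ = 1 − 2f = -0.300, giving a principal value of 107.5°.
A waning Moon lies in 180°–360°, so θ = 360° − 107.5° = 252.5°.
Age = 29.530 × 252.5°/360° ≈ 20.72 days.

20.7 days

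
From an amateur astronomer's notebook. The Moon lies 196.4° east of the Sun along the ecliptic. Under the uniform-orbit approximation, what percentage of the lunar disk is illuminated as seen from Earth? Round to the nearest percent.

98%

f = (1 − cos 196.4°)/2 = (1 − (-0.959))/2 ≈ 0.980, i.e. 98%.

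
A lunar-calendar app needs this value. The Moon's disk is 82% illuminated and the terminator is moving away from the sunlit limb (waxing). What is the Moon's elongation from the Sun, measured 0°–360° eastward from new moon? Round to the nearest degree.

130°

Invert f = (1 − cos θ)/2 to get cos θ = 1 − 2(0.82) = -0.640, hence θ₀ = arccos -0.640 = 129.8°.
The Moon is waxing (0°–180°), so θ = 129.8° directly.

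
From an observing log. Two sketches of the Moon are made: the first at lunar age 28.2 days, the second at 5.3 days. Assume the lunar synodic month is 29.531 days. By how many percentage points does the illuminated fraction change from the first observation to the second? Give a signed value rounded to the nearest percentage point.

+27 percentage points

θ₁ = 360° × 28.2/29.531 = 343.8°, f₁ = (1 − cos θ₁)/2 = 0.020.
θ₂ = 360° × 5.3/29.531 = 64.6°, f₂ = (1 − cos θ₂)/2 = 0.286.
Change = f₂ − f₁ = +0.266 → +27 percentage points.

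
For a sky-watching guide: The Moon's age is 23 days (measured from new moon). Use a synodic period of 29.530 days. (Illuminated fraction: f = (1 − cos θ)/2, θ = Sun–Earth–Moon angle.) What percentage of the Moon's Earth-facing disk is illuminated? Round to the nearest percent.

41%

The Moon has covered 23/29.530 of its cycle, so θ ≈ 360° × 23/29.530 = 280.4°.
Illuminated fraction = (1 − cos 280.4°)/2 = (1 − 0.180)/2 ≈ 0.410, so 41%.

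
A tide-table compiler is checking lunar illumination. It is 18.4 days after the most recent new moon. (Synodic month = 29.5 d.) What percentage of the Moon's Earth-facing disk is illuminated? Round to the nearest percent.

Elongation θ = 360° × 18.4/29.5 ≈ 224.5°.
With cos θ = (-0.713), the lit fraction is (1 − (-0.713))/2 ≈ 0.856, so 86%.

86%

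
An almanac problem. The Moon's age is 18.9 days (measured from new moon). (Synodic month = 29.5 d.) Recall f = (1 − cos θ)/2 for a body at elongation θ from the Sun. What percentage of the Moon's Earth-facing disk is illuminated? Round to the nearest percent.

Elongation θ = 360° × 18.9/29.5 ≈ 230.6°.
Illuminated fraction = (1 − cos 230.6°)/2 = (1 − (-0.634))/2 ≈ 0.817, so 82%.

82%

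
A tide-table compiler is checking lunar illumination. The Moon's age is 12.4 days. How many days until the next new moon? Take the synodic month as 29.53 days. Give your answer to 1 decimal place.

One full lunation from the last new moon is 29.53 d; remaining = 29.53 − 12.4 = 17.130 d.

17.1 days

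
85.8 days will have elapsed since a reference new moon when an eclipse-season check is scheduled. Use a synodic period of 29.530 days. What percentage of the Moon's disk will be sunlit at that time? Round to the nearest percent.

85.8 d spans 2 complete synodic months (2 × 29.530 = 59.06 d) plus 26.74 d.
Elongation θ = 360° × 26.74/29.530 ≈ 326.0°.
cos 326.0° = 0.829, so f = (1 − 0.829)/2 = 0.086, so 9%.

9%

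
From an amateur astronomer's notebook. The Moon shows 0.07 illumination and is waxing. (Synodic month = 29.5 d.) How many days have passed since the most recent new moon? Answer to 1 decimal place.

From f = (1 − cos θ)/2: cos θ = 1 − 2×0.07 = 0.860; arccos → 30.7°.
Before full moon the principal value applies: θ = 30.7°.
Age = 29.5 × 30.7°/360° ≈ 2.51 days.

2.5 days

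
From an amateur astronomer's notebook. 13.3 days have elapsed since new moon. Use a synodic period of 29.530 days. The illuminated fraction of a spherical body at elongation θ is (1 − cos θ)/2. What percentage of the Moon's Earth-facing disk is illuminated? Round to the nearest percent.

98%

The Moon has covered 13.3/29.530 of its cycle, so θ ≈ 360° × 13.3/29.530 = 162.1°.
With cos θ = (-0.952), the lit fraction is (1 − (-0.952))/2 ≈ 0.976, so 98%.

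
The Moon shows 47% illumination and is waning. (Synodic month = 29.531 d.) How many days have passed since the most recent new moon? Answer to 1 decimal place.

From f = (1 − cos θ)/2: cos θ = 1 − 2×0.47 = 0.060; arccos → 86.6°.
Since the Moon is past full (waning), take the reflex angle: θ = 360° − 86.6° = 273.4°.
At 360°/29.531 d per day, 273.4° corresponds to 22.43 days.

22.4 days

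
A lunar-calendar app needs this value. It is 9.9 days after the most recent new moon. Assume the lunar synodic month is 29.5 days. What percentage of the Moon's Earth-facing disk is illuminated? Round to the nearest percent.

Elongation θ = 360° × 9.9/29.5 ≈ 120.8°.
cos 120.8° = (-0.512), so f = (1 − (-0.512))/2 = 0.756, so 76%.

76%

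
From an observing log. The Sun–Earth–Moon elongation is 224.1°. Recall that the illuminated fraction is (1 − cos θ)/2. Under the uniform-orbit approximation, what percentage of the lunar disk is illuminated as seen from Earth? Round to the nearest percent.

86%

f = (1 − cos 224.1°)/2 = (1 − (-0.718))/2 ≈ 0.859, i.e. 86%.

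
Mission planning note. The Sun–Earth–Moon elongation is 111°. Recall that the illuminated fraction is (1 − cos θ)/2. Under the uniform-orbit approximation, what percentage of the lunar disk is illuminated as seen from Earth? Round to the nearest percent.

68%

Half-versine of 111°: (1 − (-0.358))/2 = 0.679, i.e. 68%.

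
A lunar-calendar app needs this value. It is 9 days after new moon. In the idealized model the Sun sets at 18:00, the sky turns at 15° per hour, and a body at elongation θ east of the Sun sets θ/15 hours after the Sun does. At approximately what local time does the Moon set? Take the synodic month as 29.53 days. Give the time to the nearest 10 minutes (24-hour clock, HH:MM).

01:20

The Moon has covered 9/29.53 of its cycle, so θ ≈ 360° × 9/29.53 = 109.7°.
Delay after the Sun = 109.7° / (15°/h) ≈ 7.31 h.
18:00 + 7.315 h ≈ 01:19 → 01:20 to the nearest ten minutes.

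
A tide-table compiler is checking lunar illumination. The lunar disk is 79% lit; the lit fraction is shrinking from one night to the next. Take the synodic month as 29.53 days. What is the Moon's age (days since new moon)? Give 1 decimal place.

Invert f = (1 − cos θ)/2 to get cos θ = 1 − 2(0.79) = -0.580, hence θ₀ = arccos -0.580 = 125.5°.
Since the Moon is past full (waning), take the reflex angle: θ = 360° − 125.5° = 234.5°.
At 360°/29.53 d per day, 234.5° corresponds to 19.24 days.

19.2 days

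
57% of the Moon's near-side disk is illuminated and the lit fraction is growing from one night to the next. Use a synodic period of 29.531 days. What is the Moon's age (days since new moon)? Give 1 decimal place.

cos θ = 1 − 2f = -0.140, giving a principal value of 98.0°.
The Moon is waxing (0°–180°), so θ = 98.0° directly.
Age = 29.531 × 98.0°/360° ≈ 8.04 days.

8.0 days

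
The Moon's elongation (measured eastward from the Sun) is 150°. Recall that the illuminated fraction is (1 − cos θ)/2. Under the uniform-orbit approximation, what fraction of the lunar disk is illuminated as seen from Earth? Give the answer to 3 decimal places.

0.933

f = (1 − cos 150°)/2 = (1 − (-0.866))/2 ≈ 0.933.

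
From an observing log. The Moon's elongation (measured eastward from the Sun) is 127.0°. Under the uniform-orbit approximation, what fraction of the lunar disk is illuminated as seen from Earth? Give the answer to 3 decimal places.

cos 127.0° = (-0.602), so f = (1 − (-0.602))/2 = 0.801.

0.801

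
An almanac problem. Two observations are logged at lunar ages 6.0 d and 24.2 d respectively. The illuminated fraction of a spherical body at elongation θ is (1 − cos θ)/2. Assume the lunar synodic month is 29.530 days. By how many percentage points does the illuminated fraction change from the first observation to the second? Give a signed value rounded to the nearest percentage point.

First observation: θ = 360°·6.0/29.530 = 73.1°, so f = 0.355.
Second observation: θ = 295.0°, f = 0.289.
Δf = 0.289 − 0.355 = -0.067, i.e. -7 pp.

-7 pp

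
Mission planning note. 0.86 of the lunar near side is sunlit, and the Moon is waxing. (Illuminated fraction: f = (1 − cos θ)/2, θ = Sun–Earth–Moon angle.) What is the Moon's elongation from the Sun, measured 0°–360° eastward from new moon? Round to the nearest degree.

136°

cos θ = 1 − 2f = -0.720, giving a principal value of 136.1°.
Waxing ⇒ before full, so θ = 136.1°.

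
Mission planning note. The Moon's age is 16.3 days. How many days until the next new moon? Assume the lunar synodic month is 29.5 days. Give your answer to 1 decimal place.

The next new moon completes the synodic month: 29.5 − 16.3 = 13.200 days.

13.2 days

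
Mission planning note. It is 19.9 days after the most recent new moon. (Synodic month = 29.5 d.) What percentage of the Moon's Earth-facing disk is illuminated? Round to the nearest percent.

73%

Phase angle: θ = 360°·(19.9 d)/(29.5 d) = 242.8°.
cos 242.8° = (-0.456), so f = (1 − (-0.456))/2 = 0.728, so 73%.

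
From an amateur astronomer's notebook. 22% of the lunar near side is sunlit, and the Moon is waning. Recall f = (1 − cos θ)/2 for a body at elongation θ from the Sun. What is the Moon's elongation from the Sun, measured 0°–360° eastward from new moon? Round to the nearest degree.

cos θ = 1 − 2f = 0.560, giving a principal value of 55.9°.
Waning ⇒ past full, so θ = 360° − 55.9° = 304.1°.

304°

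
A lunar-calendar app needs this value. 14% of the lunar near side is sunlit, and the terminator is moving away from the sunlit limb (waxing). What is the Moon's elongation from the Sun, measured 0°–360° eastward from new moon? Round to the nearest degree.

From f = (1 − cos θ)/2: cos θ = 1 − 2×0.14 = 0.720; arccos → 43.9°.
Before full moon the principal value applies: θ = 43.9°.

44°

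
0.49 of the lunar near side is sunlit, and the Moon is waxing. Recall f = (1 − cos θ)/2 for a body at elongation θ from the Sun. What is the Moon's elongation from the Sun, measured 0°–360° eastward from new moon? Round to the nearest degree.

Invert f = (1 − cos θ)/2 to get cos θ = 1 − 2(0.49) = 0.020, hence θ₀ = arccos 0.020 = 88.9°.
The Moon is waxing (0°–180°), so θ = 88.9° directly.

89°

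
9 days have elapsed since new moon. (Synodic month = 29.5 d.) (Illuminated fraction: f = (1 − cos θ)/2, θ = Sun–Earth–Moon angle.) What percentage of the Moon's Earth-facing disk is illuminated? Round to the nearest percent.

The Moon has covered 9/29.5 of its cycle, so θ ≈ 360° × 9/29.5 = 109.8°.
cos 109.8° = (-0.339), so f = (1 − (-0.339))/2 = 0.670, so 67%.

67%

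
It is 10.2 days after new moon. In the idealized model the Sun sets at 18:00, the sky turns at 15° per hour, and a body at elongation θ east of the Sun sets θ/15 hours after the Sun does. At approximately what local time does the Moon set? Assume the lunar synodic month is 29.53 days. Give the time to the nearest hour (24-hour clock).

02:00

Phase angle: θ = 360°·(10.2 d)/(29.53 d) = 124.3°.
At 15° of sky rotation per hour, 124.3° corresponds to a 8.29 h lag.
18:00 + 8.29 h ≈ 02:17 → 02:00 to the nearest hour.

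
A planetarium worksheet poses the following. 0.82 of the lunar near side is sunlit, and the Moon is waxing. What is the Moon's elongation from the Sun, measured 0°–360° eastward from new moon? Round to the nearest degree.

130°

From f = (1 − cos θ)/2: cos θ = 1 − 2×0.82 = -0.640; arccos → 129.8°.
The Moon is waxing (0°–180°), so θ = 129.8° directly.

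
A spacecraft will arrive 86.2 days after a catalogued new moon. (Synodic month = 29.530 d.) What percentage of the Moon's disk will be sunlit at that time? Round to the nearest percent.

6%

86.2 d spans 2 complete synodic months (2 × 29.530 = 59.06 d) plus 27.14 d.
Phase angle: θ = 360°·(27.14 d)/(29.530 d) = 330.9°.
cos 330.9° = 0.873, so f = (1 − 0.873)/2 = 0.063, so 6%.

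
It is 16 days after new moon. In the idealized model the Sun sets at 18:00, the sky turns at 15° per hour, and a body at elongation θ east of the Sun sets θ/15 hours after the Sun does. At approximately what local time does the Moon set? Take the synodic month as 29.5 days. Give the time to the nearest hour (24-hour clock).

07:00

The Moon has covered 16/29.5 of its cycle, so θ ≈ 360° × 16/29.5 = 195.3°.
Delay after the Sun = 195.3° / (15°/h) ≈ 13.02 h.
18:00 + 13.02 h ≈ 07:01 → 07:00 to the nearest hour.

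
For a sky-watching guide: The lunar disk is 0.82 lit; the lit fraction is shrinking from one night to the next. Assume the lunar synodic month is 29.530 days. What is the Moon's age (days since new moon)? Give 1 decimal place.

From f = (1 − cos θ)/2: cos θ = 1 − 2×0.82 = -0.640; arccos → 129.8°.
Waning ⇒ past full, so θ = 360° − 129.8° = 230.2°.
At 360°/29.530 d per day, 230.2° corresponds to 18.88 days.

18.9 days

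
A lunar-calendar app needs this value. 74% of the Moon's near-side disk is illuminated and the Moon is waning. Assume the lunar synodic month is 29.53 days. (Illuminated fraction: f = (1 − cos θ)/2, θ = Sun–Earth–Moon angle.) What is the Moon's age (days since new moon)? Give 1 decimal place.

cos θ = 1 − 2f = -0.480, giving a principal value of 118.7°.
Since the Moon is past full (waning), take the reflex angle: θ = 360° − 118.7° = 241.3°.
Age = 29.53 × 241.3°/360° ≈ 19.79 days.

19.8 days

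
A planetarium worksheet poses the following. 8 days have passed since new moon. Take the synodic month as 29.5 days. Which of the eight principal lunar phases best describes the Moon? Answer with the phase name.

first quarter

θ ≈ 360° × 8/29.5 = 98°, which falls in the first quarter sector.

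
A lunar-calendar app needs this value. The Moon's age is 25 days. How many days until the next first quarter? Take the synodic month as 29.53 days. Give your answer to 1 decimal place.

11.9 days

First quarter is 0.25 of the way through the cycle: age 0.25 × 29.53 = 7.383 d.
Already past this cycle's first quarter; the next is at 7.383 + 29.53 = 36.913 d, so 36.913 − 25 = 11.913 days.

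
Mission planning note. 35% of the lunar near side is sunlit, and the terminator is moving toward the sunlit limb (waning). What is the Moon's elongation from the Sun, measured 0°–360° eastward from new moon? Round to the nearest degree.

287°

Invert f = (1 − cos θ)/2 to get cos θ = 1 − 2(0.35) = 0.300, hence θ₀ = arccos 0.300 = 72.5°.
Since the Moon is past full (waning), take the reflex angle: θ = 360° − 72.5° = 287.5°.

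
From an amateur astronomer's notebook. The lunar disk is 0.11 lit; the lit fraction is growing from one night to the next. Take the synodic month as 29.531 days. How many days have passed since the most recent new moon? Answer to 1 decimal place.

3.2 days

cos θ = 1 − 2f = 0.780, giving a principal value of 38.7°.
Before full moon the principal value applies: θ = 38.7°.
That fraction of the synodic month is 38.7/360 × 29.531 d ≈ 3.18 d.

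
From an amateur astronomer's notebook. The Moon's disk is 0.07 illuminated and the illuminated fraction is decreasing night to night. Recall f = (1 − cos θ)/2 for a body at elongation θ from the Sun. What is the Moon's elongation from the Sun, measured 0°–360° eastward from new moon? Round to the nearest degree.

329°

cos θ = 1 − 2f = 0.860, giving a principal value of 30.7°.
Waning ⇒ past full, so θ = 360° − 30.7° = 329.3°.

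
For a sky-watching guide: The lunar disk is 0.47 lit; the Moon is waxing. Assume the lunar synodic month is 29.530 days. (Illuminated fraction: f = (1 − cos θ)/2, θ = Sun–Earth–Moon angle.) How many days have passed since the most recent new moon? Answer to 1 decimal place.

7.1 days

From f = (1 − cos θ)/2: cos θ = 1 − 2×0.47 = 0.060; arccos → 86.6°.
Waxing ⇒ before full, so θ = 86.6°.
That fraction of the synodic month is 86.6/360 × 29.530 d ≈ 7.10 d.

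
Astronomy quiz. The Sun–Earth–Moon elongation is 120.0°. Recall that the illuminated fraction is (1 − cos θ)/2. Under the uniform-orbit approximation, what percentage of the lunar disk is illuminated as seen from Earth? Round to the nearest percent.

75%

f = (1 − cos 120.0°)/2 = (1 − (-0.500))/2 ≈ 0.750, i.e. 75%.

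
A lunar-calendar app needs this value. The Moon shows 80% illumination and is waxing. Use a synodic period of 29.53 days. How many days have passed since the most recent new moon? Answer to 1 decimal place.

cos θ = 1 − 2f = -0.600, giving a principal value of 126.9°.
The Moon is waxing (0°–180°), so θ = 126.9° directly.
Age = 29.53 × 126.9°/360° ≈ 10.41 days.

10.4 days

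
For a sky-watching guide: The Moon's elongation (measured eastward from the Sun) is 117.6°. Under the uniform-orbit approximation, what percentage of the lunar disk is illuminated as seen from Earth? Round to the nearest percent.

Half-versine of 117.6°: (1 − (-0.463))/2 = 0.732, i.e. 73%.

73%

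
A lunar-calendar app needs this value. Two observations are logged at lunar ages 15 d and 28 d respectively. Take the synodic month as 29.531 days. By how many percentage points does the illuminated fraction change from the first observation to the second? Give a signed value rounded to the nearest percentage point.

-97 pp

θ₁ = 360° × 15/29.531 = 182.9°, f₁ = (1 − cos θ₁)/2 = 0.999.
θ₂ = 360° × 28/29.531 = 341.3°, f₂ = (1 − cos θ₂)/2 = 0.026.
Change = f₂ − f₁ = -0.973 → -97 percentage points.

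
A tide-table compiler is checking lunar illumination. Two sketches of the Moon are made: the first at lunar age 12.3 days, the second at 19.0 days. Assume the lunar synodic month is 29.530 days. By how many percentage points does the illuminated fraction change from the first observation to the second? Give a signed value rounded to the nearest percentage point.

-12 percentage points

θ₁ = 360° × 12.3/29.530 = 149.9°, f₁ = (1 − cos θ₁)/2 = 0.933.
θ₂ = 360° × 19.0/29.530 = 231.6°, f₂ = (1 − cos θ₂)/2 = 0.810.
Change = f₂ − f₁ = -0.122 → -12 percentage points.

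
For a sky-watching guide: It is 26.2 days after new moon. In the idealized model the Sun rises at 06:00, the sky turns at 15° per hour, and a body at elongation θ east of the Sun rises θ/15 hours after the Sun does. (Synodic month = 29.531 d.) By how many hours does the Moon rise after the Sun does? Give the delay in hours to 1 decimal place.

The Moon has covered 26.2/29.531 of its cycle, so θ ≈ 360° × 26.2/29.531 = 319.4°.
Delay after the Sun = 319.4° / (15°/h) ≈ 21.29 h.
So the Moon rises 21.29 h after the Sun.

21.3 h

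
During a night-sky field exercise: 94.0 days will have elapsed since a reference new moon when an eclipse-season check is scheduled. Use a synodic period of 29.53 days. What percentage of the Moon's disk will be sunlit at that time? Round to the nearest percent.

94.0/29.53 = 3.183 lunations, so 3 complete cycles and 5.41 d into the next.
Elongation θ = 360° × 5.41/29.53 ≈ 66.0°.
cos 66.0° = 0.407, so f = (1 − 0.407)/2 = 0.296, so 30%.

30%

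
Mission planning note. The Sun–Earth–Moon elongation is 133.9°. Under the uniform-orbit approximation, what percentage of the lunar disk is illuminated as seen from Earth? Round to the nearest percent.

85%

f = (1 − cos 133.9°)/2 = (1 − (-0.693))/2 ≈ 0.847, i.e. 85%.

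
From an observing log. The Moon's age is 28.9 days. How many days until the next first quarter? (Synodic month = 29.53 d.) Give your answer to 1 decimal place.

8.0 days

First quarter occurs at elongation 90°, i.e. at age 29.53 × 90/360 = 7.383 d.
This lunation's first quarter (7.383 d) has passed, so add one period: 36.913 − 28.9 = 8.013 days.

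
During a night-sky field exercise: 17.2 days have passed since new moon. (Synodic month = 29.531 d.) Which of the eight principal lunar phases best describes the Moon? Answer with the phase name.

waning gibbous

At 17.2/29.531 of the cycle, θ ≈ 210° — the waning gibbous range.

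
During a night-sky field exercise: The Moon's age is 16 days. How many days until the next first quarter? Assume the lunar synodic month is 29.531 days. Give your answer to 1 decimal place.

20.9 days

First quarter occurs at elongation 90°, i.e. at age 29.531 × 90/360 = 7.383 d.
Already past this cycle's first quarter; the next is at 7.383 + 29.531 = 36.914 d, so 36.914 − 16 = 20.914 days.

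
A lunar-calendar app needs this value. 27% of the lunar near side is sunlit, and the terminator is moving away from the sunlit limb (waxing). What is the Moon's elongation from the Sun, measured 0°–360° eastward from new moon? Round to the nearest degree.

63°

From f = (1 − cos θ)/2: cos θ = 1 − 2×0.27 = 0.460; arccos → 62.6°.
Before full moon the principal value applies: θ = 62.6°.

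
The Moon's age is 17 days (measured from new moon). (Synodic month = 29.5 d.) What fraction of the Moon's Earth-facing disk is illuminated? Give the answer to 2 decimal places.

0.94

Elongation θ = 360° × 17/29.5 ≈ 207.5°.
Illuminated fraction = (1 − cos 207.5°)/2 = (1 − (-0.887))/2 ≈ 0.944.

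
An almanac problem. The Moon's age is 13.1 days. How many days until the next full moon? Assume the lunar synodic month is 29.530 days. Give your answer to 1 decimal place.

Full moon is 0.5 of the way through the cycle: age 0.5 × 29.530 = 14.765 d.
So 1.665 days remain (14.765 − 13.1).

1.7 days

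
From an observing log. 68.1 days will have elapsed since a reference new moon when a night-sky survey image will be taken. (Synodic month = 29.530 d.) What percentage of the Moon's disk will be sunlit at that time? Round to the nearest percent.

68.1/29.530 = 2.306 lunations, so 2 complete cycles and 9.04 d into the next.
The Moon has covered 9.04/29.530 of its cycle, so θ ≈ 360° × 9.04/29.530 = 110.2°.
Illuminated fraction = (1 − cos 110.2°)/2 = (1 − (-0.345))/2 ≈ 0.673, so 67%.

67%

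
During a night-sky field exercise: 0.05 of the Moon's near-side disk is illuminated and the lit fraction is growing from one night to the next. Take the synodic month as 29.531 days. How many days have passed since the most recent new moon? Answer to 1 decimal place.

cos θ = 1 − 2f = 0.900, giving a principal value of 25.8°.
Waxing ⇒ before full, so θ = 25.8°.
At 360°/29.531 d per day, 25.8° corresponds to 2.12 days.

2.1 days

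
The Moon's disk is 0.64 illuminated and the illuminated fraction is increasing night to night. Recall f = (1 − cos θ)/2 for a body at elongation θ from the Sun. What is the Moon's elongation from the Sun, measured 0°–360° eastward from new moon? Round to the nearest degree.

From f = (1 − cos θ)/2: cos θ = 1 − 2×0.64 = -0.280; arccos → 106.3°.
Before full moon the principal value applies: θ = 106.3°.

106°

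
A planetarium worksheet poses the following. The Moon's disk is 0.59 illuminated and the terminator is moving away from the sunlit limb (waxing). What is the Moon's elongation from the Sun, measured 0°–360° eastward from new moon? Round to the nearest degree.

From f = (1 − cos θ)/2: cos θ = 1 − 2×0.59 = -0.180; arccos → 100.4°.
The Moon is waxing (0°–180°), so θ = 100.4° directly.

100°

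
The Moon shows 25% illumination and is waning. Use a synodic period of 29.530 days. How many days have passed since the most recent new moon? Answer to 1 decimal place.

From f = (1 − cos θ)/2: cos θ = 1 − 2×0.25 = 0.500; arccos → 60.0°.
A waning Moon lies in 180°–360°, so θ = 360° − 60.0° = 300.0°.
That fraction of the synodic month is 300.0/360 × 29.530 d ≈ 24.61 d.

24.6 days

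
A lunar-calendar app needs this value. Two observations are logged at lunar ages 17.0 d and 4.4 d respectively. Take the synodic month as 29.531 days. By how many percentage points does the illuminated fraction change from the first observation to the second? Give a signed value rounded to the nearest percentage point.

First observation: θ = 360°·17.0/29.531 = 207.2°, so f = 0.945.
Second observation: θ = 53.6°, f = 0.204.
Δf = 0.204 − 0.945 = -0.741, i.e. -74 pp.

-74 pp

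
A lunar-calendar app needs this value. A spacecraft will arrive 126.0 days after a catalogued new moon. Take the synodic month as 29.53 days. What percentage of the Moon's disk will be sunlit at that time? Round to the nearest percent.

55%

126.0/29.53 = 4.267 lunations, so 4 complete cycles and 7.88 d into the next.
Phase angle: θ = 360°·(7.88 d)/(29.53 d) = 96.1°.
Illuminated fraction = (1 − cos 96.1°)/2 = (1 − (-0.106))/2 ≈ 0.553, so 55%.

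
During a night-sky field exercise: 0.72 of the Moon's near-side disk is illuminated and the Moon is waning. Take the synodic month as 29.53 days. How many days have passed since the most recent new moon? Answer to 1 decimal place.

20.0 days

Invert f = (1 − cos θ)/2 to get cos θ = 1 − 2(0.72) = -0.440, hence θ₀ = arccos -0.440 = 116.1°.
A waning Moon lies in 180°–360°, so θ = 360° − 116.1° = 243.9°.
At 360°/29.53 d per day, 243.9° corresponds to 20.01 days.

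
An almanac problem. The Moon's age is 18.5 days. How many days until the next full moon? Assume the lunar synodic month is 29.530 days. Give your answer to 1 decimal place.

Full moon is 0.5 of the way through the cycle: age 0.5 × 29.530 = 14.765 d.
Already past this cycle's full moon; the next is at 14.765 + 29.530 = 44.295 d, so 44.295 − 18.5 = 25.795 days.

25.8 days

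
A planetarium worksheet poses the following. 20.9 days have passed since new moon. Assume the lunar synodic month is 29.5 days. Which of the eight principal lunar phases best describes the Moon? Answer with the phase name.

last quarter

θ ≈ 360° × 20.9/29.5 = 255°, which falls in the last quarter sector.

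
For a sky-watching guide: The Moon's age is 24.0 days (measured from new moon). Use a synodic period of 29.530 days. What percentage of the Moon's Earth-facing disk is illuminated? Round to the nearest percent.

The Moon has covered 24.0/29.530 of its cycle, so θ ≈ 360° × 24.0/29.530 = 292.6°.
With cos θ = 0.384, the lit fraction is (1 − 0.384)/2 ≈ 0.308, so 31%.

31%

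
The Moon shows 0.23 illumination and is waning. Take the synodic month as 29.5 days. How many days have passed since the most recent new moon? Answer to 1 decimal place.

24.8 days

From f = (1 − cos θ)/2: cos θ = 1 − 2×0.23 = 0.540; arccos → 57.3°.
Waning ⇒ past full, so θ = 360° − 57.3° = 302.7°.
That fraction of the synodic month is 302.7/360 × 29.5 d ≈ 24.80 d.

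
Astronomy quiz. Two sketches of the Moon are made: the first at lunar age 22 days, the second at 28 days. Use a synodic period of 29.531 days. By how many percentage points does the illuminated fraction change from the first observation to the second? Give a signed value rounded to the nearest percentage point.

First observation: θ = 360°·22/29.531 = 268.2°, so f = 0.516.
Second observation: θ = 341.3°, f = 0.026.
Δf = 0.026 − 0.516 = -0.489, i.e. -49 pp.

-49 percentage points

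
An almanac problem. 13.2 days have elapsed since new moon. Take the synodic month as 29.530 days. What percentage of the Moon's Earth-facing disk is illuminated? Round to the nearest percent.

The Moon has covered 13.2/29.530 of its cycle, so θ ≈ 360° × 13.2/29.530 = 160.9°.
With cos θ = (-0.945), the lit fraction is (1 − (-0.945))/2 ≈ 0.973, so 97%.

97%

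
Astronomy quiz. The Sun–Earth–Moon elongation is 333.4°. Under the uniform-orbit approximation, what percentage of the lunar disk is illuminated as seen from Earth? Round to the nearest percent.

5%

Half-versine of 333.4°: (1 − 0.894)/2 = 0.053, i.e. 5%.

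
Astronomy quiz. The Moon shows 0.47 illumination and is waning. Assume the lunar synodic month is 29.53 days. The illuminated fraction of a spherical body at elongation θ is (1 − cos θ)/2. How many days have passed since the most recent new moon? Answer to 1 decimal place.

cos θ = 1 − 2f = 0.060, giving a principal value of 86.6°.
Waning ⇒ past full, so θ = 360° − 86.6° = 273.4°.
At 360°/29.53 d per day, 273.4° corresponds to 22.43 days.

22.4 days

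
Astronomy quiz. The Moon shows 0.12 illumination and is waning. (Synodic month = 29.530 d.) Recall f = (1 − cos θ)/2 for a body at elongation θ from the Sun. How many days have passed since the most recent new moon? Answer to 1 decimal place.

26.2 days

cos θ = 1 − 2f = 0.760, giving a principal value of 40.5°.
Since the Moon is past full (waning), take the reflex angle: θ = 360° − 40.5° = 319.5°.
That fraction of the synodic month is 319.5/360 × 29.530 d ≈ 26.20 d.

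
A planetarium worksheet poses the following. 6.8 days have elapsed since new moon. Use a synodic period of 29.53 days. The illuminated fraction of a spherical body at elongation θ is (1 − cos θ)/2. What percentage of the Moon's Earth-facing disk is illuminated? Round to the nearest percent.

44%

The Moon has covered 6.8/29.53 of its cycle, so θ ≈ 360° × 6.8/29.53 = 82.9°.
cos 82.9° = 0.124, so f = (1 − 0.124)/2 = 0.438, so 44%.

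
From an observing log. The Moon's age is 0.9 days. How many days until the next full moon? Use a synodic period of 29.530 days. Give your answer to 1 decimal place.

13.9 days

Full moon is 0.5 of the way through the cycle: age 0.5 × 29.530 = 14.765 d.
That is 14.765 − 0.9 = 13.865 days ahead.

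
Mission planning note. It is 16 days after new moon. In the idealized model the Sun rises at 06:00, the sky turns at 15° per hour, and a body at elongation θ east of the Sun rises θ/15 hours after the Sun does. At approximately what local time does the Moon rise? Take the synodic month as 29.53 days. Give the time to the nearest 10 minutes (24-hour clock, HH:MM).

19:00

Phase angle: θ = 360°·(16 d)/(29.53 d) = 195.1°.
Delay after the Sun = 195.1° / (15°/h) ≈ 13.00 h.
06:00 + 13.004 h ≈ 19:00 → 19:00 to the nearest ten minutes.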